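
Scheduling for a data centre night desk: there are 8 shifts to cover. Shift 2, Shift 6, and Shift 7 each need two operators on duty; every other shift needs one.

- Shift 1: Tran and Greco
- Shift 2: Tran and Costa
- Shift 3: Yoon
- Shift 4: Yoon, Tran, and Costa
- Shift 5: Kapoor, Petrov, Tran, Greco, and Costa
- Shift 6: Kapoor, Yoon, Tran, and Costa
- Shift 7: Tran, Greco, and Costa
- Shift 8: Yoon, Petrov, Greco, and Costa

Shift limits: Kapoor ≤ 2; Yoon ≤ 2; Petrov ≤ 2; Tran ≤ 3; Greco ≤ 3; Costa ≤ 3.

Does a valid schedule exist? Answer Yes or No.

Shift 2 can only be covered by Tran and Costa, so that assignment is forced.
Shift 3 can only be covered by Yoon, so that assignment is forced.
One valid schedule: Shift 1→Tran, Shift 2→Tran+Costa, Shift 3→Yoon, Shift 4→Yoon, Shift 5→Kapoor, Shift 6→Kapoor+Costa, Shift 7→Tran+Greco, Shift 8→Petrov.
Loads: Kapoor 2/2, Yoon 2/2, Petrov 1/2, Tran 3/3, Greco 1/3, Costa 2/3 — all within limits.

Yes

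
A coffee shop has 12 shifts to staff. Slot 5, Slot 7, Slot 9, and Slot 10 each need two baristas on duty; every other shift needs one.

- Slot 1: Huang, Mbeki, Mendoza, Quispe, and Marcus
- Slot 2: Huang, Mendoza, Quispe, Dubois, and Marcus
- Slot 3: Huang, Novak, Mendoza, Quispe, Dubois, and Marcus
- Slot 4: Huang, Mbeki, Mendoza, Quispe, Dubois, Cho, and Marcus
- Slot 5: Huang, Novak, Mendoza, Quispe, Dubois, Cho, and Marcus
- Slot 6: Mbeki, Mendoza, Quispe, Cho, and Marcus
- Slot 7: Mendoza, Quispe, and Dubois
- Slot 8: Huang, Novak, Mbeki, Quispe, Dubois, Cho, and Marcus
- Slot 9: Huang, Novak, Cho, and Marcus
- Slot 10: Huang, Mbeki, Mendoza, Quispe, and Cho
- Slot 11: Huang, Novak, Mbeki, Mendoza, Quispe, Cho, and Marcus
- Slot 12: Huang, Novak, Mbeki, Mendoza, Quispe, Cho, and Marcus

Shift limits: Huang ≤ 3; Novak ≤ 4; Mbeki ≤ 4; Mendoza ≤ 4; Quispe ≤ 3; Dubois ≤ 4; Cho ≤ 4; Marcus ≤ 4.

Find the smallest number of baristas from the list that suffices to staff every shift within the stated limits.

16 slots to fill and no one can take more than 4, so at least ⌈16/4⌉ = 4 baristas are needed.
Novak, Mendoza, Dubois, and Cho alone can cover everything: Slot 1→Mendoza, Slot 2→Mendoza, Slot 3→Novak, Slot 4→Dubois, Slot 5→Dubois+Cho, Slot 6→Cho, Slot 7→Mendoza+Dubois, Slot 8→Dubois, Slot 9→Novak+Cho, Slot 10→Mendoza+Cho, Slot 11→Novak, Slot 12→Novak.

4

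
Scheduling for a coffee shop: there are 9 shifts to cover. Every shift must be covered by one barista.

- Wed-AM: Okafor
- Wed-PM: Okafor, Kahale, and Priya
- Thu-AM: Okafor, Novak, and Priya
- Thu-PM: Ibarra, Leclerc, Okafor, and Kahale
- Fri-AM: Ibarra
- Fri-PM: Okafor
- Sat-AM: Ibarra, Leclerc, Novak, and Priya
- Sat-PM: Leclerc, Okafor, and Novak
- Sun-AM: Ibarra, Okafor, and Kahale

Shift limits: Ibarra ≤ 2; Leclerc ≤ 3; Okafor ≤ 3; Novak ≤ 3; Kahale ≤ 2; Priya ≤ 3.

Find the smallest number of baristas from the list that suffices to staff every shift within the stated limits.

9 slots to fill and no one can take more than 3, so at least ⌈9/3⌉ = 3 baristas are needed.
No set of 3 baristas can cover every shift (each such set leaves at least one shift with no one available or exceeds a cap).
Ibarra, Leclerc, Okafor, and Novak alone can cover everything: Wed-AM→Okafor, Wed-PM→Okafor, Thu-AM→Novak, Thu-PM→Leclerc, Fri-AM→Ibarra, Fri-PM→Okafor, Sat-AM→Leclerc, Sat-PM→Leclerc, Sun-AM→Ibarra.

4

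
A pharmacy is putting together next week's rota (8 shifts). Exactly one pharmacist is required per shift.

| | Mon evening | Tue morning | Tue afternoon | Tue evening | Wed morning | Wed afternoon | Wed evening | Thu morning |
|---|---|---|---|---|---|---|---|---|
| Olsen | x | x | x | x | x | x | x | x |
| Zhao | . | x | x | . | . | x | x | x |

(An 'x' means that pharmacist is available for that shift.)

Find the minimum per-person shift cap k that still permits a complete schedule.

With 2 pharmacists and 8 worker-slots to fill, someone must work at least ⌈8/2⌉ = 4 shifts, so k ≥ 4.
k = 4 works: Mon evening→Olsen, Tue morning→Olsen, Tue afternoon→Zhao, Tue evening→Olsen, Wed morning→Olsen, Wed afternoon→Zhao, Wed evening→Zhao, Thu morning→Zhao.
Loads: Olsen 4, Zhao 4 — all ≤ 4.

4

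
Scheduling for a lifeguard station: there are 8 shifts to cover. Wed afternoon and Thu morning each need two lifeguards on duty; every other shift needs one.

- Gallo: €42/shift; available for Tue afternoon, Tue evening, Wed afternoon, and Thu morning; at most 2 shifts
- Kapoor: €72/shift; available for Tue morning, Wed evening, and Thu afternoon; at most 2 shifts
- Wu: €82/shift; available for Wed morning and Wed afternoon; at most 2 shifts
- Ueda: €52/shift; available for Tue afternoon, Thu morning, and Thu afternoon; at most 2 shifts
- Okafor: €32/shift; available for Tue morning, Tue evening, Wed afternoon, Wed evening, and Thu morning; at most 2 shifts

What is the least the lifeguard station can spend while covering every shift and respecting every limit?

€560

Wed morning can only be covered by Wu, so that assignment is forced.
Picking the cheapest available lifeguard for each shift independently would cost €420, but that ignores the shift limits.
An optimal schedule: Tue morning→Kapoor, Tue afternoon→Gallo, Tue evening→Gallo, Wed morning→Wu, Wed afternoon→Wu+Okafor, Wed evening→Kapoor, Thu morning→Ueda+Okafor, Thu afternoon→Ueda.
Total: 72 + 42 + 42 + 82 + 82 + 32 + 72 + 52 + 32 + 52 = €560.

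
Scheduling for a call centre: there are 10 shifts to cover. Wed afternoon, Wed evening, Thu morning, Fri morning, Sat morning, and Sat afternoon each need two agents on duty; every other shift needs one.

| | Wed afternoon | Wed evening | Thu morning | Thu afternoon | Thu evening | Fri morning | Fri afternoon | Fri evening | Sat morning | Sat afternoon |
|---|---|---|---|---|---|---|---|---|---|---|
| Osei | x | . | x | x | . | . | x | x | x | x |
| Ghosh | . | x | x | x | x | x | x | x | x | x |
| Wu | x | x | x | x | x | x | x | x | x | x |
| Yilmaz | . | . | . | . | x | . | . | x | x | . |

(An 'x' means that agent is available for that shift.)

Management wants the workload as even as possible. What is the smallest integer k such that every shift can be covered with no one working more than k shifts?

With 4 agents and 16 worker-slots to fill, someone must work at least ⌈16/4⌉ = 4 shifts, so k ≥ 4.
k = 4 is infeasible (exhaustive check).
k = 5 works: Wed afternoon→Osei+Wu, Wed evening→Ghosh+Wu, Thu morning→Osei+Ghosh, Thu afternoon→Osei, Thu evening→Ghosh, Fri morning→Ghosh+Wu, Fri afternoon→Osei, Fri evening→Wu, Sat morning→Wu+Yilmaz, Sat afternoon→Osei+Ghosh.
Loads: Osei 5, Ghosh 5, Wu 5, Yilmaz 1 — all ≤ 5.

5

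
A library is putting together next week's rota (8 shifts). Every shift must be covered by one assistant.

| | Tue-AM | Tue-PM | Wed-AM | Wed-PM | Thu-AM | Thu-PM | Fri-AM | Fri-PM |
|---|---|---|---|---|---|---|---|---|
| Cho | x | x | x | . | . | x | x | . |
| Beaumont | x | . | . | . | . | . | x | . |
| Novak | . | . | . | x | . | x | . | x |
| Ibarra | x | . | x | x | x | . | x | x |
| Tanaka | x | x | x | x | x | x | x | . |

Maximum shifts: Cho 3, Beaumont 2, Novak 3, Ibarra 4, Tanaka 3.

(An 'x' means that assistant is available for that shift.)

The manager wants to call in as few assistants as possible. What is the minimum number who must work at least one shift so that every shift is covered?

8 slots to fill and no one can take more than 4, so at least ⌈8/4⌉ = 2 assistants are needed.
Any 2 assistants together have capacity at most 4+3 = 7 < 8 slots, so 2 can never suffice.
Cho, Beaumont, and Ibarra alone can cover everything: Tue-AM→Beaumont, Tue-PM→Cho, Wed-AM→Cho, Wed-PM→Ibarra, Thu-AM→Ibarra, Thu-PM→Cho, Fri-AM→Beaumont, Fri-PM→Ibarra.

3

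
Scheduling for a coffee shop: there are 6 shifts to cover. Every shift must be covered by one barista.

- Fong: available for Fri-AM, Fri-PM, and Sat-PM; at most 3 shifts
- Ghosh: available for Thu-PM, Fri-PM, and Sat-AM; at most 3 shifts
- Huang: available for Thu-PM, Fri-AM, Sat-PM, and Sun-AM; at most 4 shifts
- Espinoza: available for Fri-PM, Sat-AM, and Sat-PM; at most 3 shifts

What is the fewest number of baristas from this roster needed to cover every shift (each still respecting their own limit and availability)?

6 slots to fill and no one can take more than 4, so at least ⌈6/4⌉ = 2 baristas are needed.
Ghosh and Huang alone can cover everything: Thu-PM→Ghosh, Fri-AM→Huang, Fri-PM→Ghosh, Sat-AM→Ghosh, Sat-PM→Huang, Sun-AM→Huang.

2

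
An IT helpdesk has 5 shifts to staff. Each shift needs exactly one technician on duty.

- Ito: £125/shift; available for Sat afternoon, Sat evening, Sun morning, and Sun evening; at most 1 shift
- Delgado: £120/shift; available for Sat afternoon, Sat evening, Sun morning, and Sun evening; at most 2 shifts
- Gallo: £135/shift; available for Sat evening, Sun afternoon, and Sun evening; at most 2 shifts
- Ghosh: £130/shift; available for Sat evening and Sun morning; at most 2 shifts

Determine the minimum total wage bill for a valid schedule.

Sun afternoon can only be covered by Gallo, so that assignment is forced.
Picking the cheapest available technician for each shift independently would cost £615, but that ignores the shift limits.
An optimal schedule: Sat afternoon→Delgado, Sat evening→Ghosh, Sun morning→Delgado, Sun afternoon→Gallo, Sun evening→Ito.
Total: 120 + 130 + 120 + 135 + 125 = £630.

£630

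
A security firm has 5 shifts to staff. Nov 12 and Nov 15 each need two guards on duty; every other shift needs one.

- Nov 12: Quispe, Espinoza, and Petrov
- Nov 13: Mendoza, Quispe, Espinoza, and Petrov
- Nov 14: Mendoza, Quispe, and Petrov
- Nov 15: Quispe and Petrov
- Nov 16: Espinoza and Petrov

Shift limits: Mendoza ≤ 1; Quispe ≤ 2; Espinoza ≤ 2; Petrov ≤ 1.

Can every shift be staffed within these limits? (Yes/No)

No

Shifts {Nov 12, Nov 13, Nov 14, Nov 15, Nov 16} need 7 worker-slots in total, but the guards available for any of those shifts (Mendoza, Quispe, Espinoza, and Petrov) can supply at most 6 among them. So no valid schedule exists.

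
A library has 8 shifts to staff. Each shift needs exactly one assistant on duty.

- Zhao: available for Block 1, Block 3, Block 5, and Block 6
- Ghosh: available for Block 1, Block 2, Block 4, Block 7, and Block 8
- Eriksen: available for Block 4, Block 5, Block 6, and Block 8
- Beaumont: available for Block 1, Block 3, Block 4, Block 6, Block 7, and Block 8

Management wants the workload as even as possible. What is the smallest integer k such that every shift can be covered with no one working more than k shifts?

2

With 4 assistants and 8 worker-slots to fill, someone must work at least ⌈8/4⌉ = 2 shifts, so k ≥ 2.
k = 2 works: Block 1→Beaumont, Block 2→Ghosh, Block 3→Zhao, Block 4→Eriksen, Block 5→Zhao, Block 6→Eriksen, Block 7→Ghosh, Block 8→Beaumont.
Loads: Zhao 2, Ghosh 2, Eriksen 2, Beaumont 2 — all ≤ 2.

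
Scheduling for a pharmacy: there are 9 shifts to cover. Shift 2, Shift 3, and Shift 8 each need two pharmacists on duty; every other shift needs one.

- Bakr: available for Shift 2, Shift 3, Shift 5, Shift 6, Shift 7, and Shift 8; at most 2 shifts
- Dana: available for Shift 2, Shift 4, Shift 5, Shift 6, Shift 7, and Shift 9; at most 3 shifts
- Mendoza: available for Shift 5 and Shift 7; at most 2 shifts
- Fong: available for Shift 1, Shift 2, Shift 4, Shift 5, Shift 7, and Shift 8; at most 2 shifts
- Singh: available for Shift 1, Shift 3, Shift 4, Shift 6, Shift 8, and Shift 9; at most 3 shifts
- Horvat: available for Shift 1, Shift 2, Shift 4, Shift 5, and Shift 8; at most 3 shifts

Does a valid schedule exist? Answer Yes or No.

Yes

Shift 3 can only be covered by Bakr and Singh, so that assignment is forced.
One valid schedule: Shift 1→Fong, Shift 2→Fong+Horvat, Shift 3→Bakr+Singh, Shift 4→Dana, Shift 5→Mendoza, Shift 6→Bakr, Shift 7→Dana, Shift 8→Singh+Horvat, Shift 9→Dana.
Loads: Bakr 2/2, Dana 3/3, Mendoza 1/2, Fong 2/2, Singh 2/3, Horvat 2/3 — all within limits.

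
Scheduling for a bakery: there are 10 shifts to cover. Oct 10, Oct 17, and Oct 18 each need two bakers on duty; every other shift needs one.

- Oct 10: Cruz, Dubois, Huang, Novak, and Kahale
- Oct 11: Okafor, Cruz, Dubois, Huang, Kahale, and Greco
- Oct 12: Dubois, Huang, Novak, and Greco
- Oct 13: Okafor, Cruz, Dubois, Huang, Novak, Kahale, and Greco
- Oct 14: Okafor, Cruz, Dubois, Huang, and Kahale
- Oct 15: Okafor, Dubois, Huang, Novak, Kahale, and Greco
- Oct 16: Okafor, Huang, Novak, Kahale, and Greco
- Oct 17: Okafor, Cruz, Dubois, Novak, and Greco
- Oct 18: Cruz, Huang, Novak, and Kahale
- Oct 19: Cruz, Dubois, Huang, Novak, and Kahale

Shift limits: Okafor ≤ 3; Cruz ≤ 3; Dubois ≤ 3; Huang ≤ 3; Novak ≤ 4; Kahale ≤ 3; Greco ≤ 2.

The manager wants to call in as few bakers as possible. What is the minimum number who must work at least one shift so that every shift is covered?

13 slots to fill and no one can take more than 4, so at least ⌈13/4⌉ = 4 bakers are needed.
Okafor, Cruz, Dubois, and Novak alone can cover everything: Oct 10→Cruz+Dubois, Oct 11→Okafor, Oct 12→Dubois, Oct 13→Novak, Oct 14→Okafor, Oct 15→Dubois, Oct 16→Okafor, Oct 17→Cruz+Novak, Oct 18→Cruz+Novak, Oct 19→Novak.

4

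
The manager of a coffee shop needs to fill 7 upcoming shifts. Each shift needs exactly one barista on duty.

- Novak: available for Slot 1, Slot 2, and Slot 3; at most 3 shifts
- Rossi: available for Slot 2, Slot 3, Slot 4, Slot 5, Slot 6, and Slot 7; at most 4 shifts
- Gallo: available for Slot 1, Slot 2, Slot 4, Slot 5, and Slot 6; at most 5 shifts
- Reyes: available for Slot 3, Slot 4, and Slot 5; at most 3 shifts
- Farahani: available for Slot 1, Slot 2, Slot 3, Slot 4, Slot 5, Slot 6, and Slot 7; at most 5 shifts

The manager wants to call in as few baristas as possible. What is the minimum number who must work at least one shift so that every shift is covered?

2

7 slots to fill and no one can take more than 5, so at least ⌈7/5⌉ = 2 baristas are needed.
Novak and Rossi alone can cover everything: Slot 1→Novak, Slot 2→Novak, Slot 3→Novak, Slot 4→Rossi, Slot 5→Rossi, Slot 6→Rossi, Slot 7→Rossi.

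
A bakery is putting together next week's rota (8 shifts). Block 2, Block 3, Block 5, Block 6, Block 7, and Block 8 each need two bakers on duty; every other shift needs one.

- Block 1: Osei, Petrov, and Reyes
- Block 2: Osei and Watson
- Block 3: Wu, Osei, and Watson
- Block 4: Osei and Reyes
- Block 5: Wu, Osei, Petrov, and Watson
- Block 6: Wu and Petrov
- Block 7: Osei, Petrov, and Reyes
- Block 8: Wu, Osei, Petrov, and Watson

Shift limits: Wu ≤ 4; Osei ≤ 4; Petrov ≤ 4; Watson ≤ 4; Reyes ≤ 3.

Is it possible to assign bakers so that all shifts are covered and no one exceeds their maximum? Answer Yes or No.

Yes

Block 2 can only be covered by Osei and Watson, so that assignment is forced.
Block 6 can only be covered by Wu and Petrov, so that assignment is forced.
One valid schedule: Block 1→Osei, Block 2→Osei+Watson, Block 3→Wu+Osei, Block 4→Osei, Block 5→Wu+Petrov, Block 6→Wu+Petrov, Block 7→Petrov+Reyes, Block 8→Wu+Petrov.
Loads: Wu 4/4, Osei 4/4, Petrov 4/4, Watson 1/4, Reyes 1/3 — all within limits.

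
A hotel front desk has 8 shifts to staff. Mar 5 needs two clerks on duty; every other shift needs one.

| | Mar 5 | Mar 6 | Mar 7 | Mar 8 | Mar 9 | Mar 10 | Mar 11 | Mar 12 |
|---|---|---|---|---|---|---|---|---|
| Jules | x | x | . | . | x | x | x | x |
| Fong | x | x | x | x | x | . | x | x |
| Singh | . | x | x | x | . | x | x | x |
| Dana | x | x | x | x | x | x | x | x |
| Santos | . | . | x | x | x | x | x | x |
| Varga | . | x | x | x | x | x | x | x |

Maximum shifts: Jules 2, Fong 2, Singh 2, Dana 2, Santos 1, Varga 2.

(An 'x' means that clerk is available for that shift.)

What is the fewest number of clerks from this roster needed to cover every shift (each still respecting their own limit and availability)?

9 slots to fill and no one can take more than 2, so at least ⌈9/2⌉ = 5 clerks are needed.
Jules, Fong, Singh, Dana, and Santos alone can cover everything: Mar 5→Jules+Fong, Mar 6→Jules, Mar 7→Fong, Mar 8→Singh, Mar 9→Dana, Mar 10→Singh, Mar 11→Dana, Mar 12→Santos.

5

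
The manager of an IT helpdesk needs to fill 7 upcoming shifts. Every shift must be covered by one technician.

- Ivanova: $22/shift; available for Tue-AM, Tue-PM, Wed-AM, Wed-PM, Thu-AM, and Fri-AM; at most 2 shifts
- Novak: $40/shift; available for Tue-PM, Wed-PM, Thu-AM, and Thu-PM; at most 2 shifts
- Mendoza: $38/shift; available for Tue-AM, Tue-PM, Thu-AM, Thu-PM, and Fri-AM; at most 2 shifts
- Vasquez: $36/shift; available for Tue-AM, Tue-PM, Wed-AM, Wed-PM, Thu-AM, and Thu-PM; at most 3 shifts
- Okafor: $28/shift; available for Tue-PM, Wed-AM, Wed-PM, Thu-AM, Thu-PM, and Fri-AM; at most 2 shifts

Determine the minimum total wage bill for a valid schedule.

Picking the cheapest available technician for each shift independently would cost $160, but that ignores the shift limits.
An optimal schedule: Tue-AM→Ivanova, Tue-PM→Vasquez, Wed-AM→Ivanova, Wed-PM→Okafor, Thu-AM→Vasquez, Thu-PM→Vasquez, Fri-AM→Okafor.
Total: 22 + 36 + 22 + 28 + 36 + 36 + 28 = $208.

$208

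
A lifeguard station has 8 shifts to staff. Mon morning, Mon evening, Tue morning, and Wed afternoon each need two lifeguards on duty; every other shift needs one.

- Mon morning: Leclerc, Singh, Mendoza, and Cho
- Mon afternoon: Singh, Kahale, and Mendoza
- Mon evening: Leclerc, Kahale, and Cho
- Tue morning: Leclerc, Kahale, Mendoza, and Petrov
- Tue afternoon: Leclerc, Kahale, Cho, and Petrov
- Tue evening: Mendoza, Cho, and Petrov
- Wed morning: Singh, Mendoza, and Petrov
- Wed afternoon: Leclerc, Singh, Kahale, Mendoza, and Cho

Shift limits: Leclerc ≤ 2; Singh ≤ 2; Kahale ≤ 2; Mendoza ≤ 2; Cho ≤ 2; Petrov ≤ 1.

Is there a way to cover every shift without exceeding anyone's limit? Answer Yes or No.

No

Total capacity is 2+2+2+2+2+1 = 11 but 12 worker-slots are needed — infeasible.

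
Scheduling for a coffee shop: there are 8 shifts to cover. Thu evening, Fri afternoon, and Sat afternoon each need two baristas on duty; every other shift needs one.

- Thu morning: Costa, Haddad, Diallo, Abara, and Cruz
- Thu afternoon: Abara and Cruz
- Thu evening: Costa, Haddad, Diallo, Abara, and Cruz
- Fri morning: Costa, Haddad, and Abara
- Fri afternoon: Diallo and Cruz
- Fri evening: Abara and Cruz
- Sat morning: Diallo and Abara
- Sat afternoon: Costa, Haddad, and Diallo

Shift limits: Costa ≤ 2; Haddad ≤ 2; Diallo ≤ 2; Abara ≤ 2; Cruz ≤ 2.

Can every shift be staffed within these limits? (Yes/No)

No

Total capacity is 2+2+2+2+2 = 10 but 11 worker-slots are needed — infeasible.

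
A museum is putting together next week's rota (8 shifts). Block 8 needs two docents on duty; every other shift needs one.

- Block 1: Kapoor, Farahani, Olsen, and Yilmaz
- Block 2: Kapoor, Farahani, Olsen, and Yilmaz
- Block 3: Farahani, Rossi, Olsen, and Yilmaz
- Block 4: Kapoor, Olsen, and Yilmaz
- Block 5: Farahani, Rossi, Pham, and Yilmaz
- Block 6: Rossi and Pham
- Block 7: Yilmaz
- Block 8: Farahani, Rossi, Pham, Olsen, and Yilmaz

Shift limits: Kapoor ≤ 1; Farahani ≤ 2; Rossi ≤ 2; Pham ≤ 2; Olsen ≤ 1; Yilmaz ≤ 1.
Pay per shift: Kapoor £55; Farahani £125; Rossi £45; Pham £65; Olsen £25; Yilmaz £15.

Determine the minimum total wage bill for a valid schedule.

Block 7 can only be covered by Yilmaz, so that assignment is forced.
Picking the cheapest available docent for each shift independently would cost £175, but that ignores the shift limits.
An optimal schedule: Block 1→Farahani, Block 2→Farahani, Block 3→Rossi, Block 4→Kapoor, Block 5→Pham, Block 6→Rossi, Block 7→Yilmaz, Block 8→Pham+Olsen.
Total: 125 + 125 + 45 + 55 + 65 + 45 + 15 + 65 + 25 = £565.

£565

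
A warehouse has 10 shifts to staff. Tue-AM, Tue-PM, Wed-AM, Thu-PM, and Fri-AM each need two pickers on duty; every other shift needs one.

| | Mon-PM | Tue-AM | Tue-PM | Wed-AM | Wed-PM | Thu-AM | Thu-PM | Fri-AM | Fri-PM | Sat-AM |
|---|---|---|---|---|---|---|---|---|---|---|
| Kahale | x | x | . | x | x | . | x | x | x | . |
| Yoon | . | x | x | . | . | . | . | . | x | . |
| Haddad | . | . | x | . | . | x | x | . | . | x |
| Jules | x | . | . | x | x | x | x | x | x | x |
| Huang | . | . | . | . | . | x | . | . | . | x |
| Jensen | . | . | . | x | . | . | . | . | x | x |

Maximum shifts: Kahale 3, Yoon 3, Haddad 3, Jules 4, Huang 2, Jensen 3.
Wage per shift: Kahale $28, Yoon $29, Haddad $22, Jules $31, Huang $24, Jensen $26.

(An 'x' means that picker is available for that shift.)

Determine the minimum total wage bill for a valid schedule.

Tue-AM can only be covered by Kahale and Yoon, so that assignment is forced.
Tue-PM can only be covered by Yoon and Haddad, so that assignment is forced.
Fri-AM can only be covered by Kahale and Jules, so that assignment is forced.
Picking the cheapest available picker for each shift independently would cost $397, but that ignores the shift limits.
An optimal schedule: Mon-PM→Kahale, Tue-AM→Kahale+Yoon, Tue-PM→Haddad+Yoon, Wed-AM→Jensen+Jules, Wed-PM→Jules, Thu-AM→Haddad, Thu-PM→Haddad+Jules, Fri-AM→Kahale+Jules, Fri-PM→Jensen, Sat-AM→Huang.
Total: 28 + 28 + 29 + 22 + 29 + 26 + 31 + 31 + 22 + 22 + 31 + 28 + 31 + 26 + 24 = $408.

$408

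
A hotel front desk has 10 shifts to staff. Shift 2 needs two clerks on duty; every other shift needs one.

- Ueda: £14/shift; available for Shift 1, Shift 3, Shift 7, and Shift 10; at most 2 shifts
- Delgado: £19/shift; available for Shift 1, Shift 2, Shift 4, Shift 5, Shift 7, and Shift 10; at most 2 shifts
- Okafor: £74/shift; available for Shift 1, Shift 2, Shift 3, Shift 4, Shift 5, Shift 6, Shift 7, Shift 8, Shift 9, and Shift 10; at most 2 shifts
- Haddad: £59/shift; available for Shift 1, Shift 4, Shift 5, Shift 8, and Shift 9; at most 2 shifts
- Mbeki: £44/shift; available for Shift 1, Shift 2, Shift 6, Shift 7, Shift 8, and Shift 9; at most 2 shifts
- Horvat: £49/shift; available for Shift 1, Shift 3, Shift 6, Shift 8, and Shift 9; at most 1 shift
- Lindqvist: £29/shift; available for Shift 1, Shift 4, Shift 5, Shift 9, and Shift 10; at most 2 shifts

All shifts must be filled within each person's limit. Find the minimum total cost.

Picking the cheapest available clerk for each shift independently would cost £274, but that ignores the shift limits.
An optimal schedule: Shift 1→Haddad, Shift 2→Delgado+Mbeki, Shift 3→Ueda, Shift 4→Delgado, Shift 5→Lindqvist, Shift 6→Mbeki, Shift 7→Ueda, Shift 8→Horvat, Shift 9→Haddad, Shift 10→Lindqvist.
Total: 59 + 19 + 44 + 14 + 19 + 29 + 44 + 14 + 49 + 59 + 29 = £379.

£379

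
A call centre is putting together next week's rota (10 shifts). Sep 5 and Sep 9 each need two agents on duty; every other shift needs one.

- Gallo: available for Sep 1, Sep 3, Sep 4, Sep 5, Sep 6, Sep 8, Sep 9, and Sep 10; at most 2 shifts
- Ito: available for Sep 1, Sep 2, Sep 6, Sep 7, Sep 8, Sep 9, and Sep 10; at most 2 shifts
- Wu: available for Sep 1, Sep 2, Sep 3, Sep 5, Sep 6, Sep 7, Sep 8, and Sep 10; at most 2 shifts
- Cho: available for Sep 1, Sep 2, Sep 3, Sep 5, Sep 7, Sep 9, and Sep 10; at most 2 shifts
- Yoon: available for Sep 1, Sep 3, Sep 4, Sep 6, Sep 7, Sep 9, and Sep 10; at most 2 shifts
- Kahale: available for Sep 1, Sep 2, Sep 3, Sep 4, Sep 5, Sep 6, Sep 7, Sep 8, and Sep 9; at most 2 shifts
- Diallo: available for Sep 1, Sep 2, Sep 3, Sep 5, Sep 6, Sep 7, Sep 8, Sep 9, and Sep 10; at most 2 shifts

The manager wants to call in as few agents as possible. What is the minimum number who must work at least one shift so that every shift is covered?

6

12 slots to fill and no one can take more than 2, so at least ⌈12/2⌉ = 6 agents are needed.
Gallo, Ito, Wu, Cho, Yoon, and Kahale alone can cover everything: Sep 1→Yoon, Sep 2→Ito, Sep 3→Wu, Sep 4→Gallo, Sep 5→Cho+Kahale, Sep 6→Ito, Sep 7→Wu, Sep 8→Gallo, Sep 9→Yoon+Kahale, Sep 10→Cho.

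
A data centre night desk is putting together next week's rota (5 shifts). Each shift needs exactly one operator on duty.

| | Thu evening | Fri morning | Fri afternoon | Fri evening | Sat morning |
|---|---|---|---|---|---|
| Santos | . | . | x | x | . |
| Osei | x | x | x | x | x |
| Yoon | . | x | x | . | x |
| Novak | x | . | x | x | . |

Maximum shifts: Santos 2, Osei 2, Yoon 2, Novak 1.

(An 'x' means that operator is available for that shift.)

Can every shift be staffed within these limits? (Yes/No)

One valid schedule: Thu evening→Osei, Fri morning→Osei, Fri afternoon→Santos, Fri evening→Santos, Sat morning→Yoon.
Loads: Santos 2/2, Osei 2/2, Yoon 1/2, Novak 0/1 — all within limits.

Yes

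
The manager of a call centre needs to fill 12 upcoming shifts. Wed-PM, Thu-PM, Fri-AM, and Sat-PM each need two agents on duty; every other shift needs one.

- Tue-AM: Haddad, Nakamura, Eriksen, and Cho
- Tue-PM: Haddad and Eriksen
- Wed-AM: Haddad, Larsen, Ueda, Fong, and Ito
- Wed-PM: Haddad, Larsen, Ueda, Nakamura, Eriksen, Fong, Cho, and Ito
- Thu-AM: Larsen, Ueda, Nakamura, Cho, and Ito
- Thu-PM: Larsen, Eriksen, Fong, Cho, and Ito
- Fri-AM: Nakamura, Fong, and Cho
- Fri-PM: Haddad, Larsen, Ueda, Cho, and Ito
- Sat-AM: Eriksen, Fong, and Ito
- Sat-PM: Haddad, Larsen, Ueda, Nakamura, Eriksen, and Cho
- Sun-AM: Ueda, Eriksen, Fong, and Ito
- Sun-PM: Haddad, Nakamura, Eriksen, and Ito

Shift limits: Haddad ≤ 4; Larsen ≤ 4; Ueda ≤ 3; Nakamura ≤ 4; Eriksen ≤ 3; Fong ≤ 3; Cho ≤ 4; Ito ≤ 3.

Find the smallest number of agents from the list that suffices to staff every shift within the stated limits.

16 slots to fill and no one can take more than 4, so at least ⌈16/4⌉ = 4 agents are needed.
No set of 4 agents can cover every shift (each such set leaves at least one shift with no one available or exceeds a cap).
Haddad, Larsen, Ueda, Nakamura, and Fong alone can cover everything: Tue-AM→Haddad, Tue-PM→Haddad, Wed-AM→Larsen, Wed-PM→Ueda+Nakamura, Thu-AM→Larsen, Thu-PM→Larsen+Fong, Fri-AM→Nakamura+Fong, Fri-PM→Haddad, Sat-AM→Fong, Sat-PM→Larsen+Ueda, Sun-AM→Ueda, Sun-PM→Haddad.

5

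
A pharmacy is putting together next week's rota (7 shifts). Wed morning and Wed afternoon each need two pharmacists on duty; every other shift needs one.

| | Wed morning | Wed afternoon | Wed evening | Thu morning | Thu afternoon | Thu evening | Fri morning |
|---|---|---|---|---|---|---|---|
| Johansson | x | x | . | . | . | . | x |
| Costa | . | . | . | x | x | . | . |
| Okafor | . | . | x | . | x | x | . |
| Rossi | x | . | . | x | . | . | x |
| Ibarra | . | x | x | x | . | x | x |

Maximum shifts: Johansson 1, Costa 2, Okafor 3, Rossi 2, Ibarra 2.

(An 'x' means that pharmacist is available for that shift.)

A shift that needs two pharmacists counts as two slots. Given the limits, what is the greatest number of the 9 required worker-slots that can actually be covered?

8

Total capacity across all pharmacists is 1+2+3+2+2 = 10, and 9 slots are needed, so at most 9 can be filled.
Shifts {Wed morning, Wed afternoon} need 4 slots but only Johansson, Rossi, and Ibarra are available for them, supplying at most 3 — so at least 1 slot must go unfilled.
An assignment achieving 8: Wed morning→Johansson+Rossi, Wed afternoon→Ibarra, Wed evening→Okafor, Thu morning→Costa, Thu afternoon→Costa, Thu evening→Okafor, Fri morning→Rossi.
Loads: Johansson 1/1, Costa 2/2, Okafor 2/3, Rossi 2/2, Ibarra 1/2.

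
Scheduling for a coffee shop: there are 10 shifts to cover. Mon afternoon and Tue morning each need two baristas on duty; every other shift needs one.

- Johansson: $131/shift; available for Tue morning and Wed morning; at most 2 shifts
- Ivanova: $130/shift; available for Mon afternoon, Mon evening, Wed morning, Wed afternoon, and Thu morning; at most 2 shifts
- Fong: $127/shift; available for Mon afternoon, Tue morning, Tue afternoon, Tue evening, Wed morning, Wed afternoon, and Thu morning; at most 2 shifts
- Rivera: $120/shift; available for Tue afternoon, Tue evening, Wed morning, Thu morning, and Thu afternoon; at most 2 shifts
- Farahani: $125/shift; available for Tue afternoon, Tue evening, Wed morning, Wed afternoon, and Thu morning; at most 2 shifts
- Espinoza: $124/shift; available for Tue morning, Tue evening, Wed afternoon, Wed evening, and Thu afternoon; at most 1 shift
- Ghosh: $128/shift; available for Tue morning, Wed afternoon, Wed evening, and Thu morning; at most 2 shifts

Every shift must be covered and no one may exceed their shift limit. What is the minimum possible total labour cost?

Mon afternoon can only be covered by Ivanova and Fong, so that assignment is forced.
Mon evening can only be covered by Ivanova, so that assignment is forced.
Picking the cheapest available barista for each shift independently would cost $1486, but that ignores the shift limits.
An optimal schedule: Mon afternoon→Fong+Ivanova, Mon evening→Ivanova, Tue morning→Ghosh+Johansson, Tue afternoon→Rivera, Tue evening→Farahani, Wed morning→Farahani, Wed afternoon→Fong, Wed evening→Espinoza, Thu morning→Ghosh, Thu afternoon→Rivera.
Total: 127 + 130 + 130 + 128 + 131 + 120 + 125 + 125 + 127 + 124 + 128 + 120 = $1515.

$1515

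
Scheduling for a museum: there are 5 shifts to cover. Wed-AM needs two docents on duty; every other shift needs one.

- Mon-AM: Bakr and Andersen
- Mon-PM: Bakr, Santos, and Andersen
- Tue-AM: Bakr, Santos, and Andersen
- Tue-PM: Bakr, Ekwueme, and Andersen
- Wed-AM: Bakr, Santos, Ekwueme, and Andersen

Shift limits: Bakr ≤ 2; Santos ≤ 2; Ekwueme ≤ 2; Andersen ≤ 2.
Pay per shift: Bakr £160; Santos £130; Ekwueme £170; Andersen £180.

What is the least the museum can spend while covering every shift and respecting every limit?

£920

Picking the cheapest available docent for each shift independently would cost £870, but that ignores the shift limits.
An optimal schedule: Mon-AM→Bakr, Mon-PM→Bakr, Tue-AM→Santos, Tue-PM→Ekwueme, Wed-AM→Santos+Ekwueme.
Total: 160 + 160 + 130 + 170 + 130 + 170 = £920.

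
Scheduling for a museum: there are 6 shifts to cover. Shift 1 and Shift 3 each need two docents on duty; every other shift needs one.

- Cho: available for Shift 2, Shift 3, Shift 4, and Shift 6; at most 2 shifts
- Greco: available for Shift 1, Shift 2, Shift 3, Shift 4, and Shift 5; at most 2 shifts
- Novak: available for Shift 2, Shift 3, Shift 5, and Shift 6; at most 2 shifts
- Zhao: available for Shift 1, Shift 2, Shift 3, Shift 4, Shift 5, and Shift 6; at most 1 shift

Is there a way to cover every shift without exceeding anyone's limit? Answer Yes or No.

Total capacity is 2+2+2+1 = 7 but 8 worker-slots are needed — infeasible.

No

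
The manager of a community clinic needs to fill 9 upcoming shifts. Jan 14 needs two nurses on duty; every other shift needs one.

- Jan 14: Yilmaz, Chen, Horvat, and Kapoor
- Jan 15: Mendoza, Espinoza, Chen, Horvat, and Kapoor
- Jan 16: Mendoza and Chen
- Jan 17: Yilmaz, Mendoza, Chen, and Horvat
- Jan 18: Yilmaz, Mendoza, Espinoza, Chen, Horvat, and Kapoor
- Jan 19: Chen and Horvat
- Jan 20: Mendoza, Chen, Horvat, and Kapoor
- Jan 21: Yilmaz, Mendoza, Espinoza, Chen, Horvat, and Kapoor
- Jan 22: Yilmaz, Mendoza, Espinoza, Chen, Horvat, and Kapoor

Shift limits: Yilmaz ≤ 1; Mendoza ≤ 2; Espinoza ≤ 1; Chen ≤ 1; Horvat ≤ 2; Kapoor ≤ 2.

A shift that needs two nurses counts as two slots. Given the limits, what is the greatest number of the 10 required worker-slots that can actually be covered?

9

Total capacity across all nurses is 1+2+1+1+2+2 = 9, and 10 slots are needed, so at most 9 can be filled.
An assignment achieving 9: Jan 14→Yilmaz+Horvat, Jan 15→Espinoza, Jan 16→Mendoza, Jan 17→Mendoza, Jan 18→Kapoor, Jan 19→Chen, Jan 20→Horvat, Jan 21→Kapoor.
Loads: Yilmaz 1/1, Mendoza 2/2, Espinoza 1/1, Chen 1/1, Horvat 2/2, Kapoor 2/2.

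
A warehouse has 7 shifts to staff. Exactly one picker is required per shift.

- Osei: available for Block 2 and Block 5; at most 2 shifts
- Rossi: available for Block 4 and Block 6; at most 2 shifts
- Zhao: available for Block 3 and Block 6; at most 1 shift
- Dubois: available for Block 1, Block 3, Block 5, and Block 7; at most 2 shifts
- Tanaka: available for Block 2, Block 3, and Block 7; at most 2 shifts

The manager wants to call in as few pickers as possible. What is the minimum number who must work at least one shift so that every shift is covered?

4

7 slots to fill and no one can take more than 2, so at least ⌈7/2⌉ = 4 pickers are needed.
Osei, Rossi, Zhao, and Dubois alone can cover everything: Block 1→Dubois, Block 2→Osei, Block 3→Zhao, Block 4→Rossi, Block 5→Osei, Block 6→Rossi, Block 7→Dubois.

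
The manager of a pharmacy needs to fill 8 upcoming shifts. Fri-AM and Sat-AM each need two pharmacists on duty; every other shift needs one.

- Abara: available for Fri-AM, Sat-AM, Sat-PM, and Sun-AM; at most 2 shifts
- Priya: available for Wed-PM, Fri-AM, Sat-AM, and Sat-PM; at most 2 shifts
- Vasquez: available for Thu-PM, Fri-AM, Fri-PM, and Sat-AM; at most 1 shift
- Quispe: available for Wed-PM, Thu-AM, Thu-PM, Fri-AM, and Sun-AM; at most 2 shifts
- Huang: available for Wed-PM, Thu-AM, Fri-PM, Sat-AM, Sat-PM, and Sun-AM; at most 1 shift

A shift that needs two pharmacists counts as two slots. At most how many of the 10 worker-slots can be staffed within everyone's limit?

Total capacity across all pharmacists is 2+2+1+2+1 = 8, and 10 slots are needed, so at most 8 can be filled.
An assignment achieving 8: Wed-PM→Priya, Thu-AM→Quispe, Thu-PM→Vasquez, Fri-AM→Priya+Quispe, Fri-PM→Huang, Sat-PM→Abara, Sun-AM→Abara.
Loads: Abara 2/2, Priya 2/2, Vasquez 1/1, Quispe 2/2, Huang 1/1.

8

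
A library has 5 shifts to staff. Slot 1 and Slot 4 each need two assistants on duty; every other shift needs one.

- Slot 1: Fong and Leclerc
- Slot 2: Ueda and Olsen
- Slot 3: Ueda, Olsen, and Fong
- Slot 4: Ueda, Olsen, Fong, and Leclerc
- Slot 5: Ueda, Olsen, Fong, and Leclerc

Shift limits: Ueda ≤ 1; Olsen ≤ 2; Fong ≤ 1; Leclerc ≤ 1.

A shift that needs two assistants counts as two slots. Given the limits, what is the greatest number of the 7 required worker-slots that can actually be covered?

Total capacity across all assistants is 1+2+1+1 = 5, and 7 slots are needed, so at most 5 can be filled.
An assignment achieving 5: Slot 1→Fong+Leclerc, Slot 2→Ueda, Slot 3→Olsen, Slot 4→Olsen.
Loads: Ueda 1/1, Olsen 2/2, Fong 1/1, Leclerc 1/1.

5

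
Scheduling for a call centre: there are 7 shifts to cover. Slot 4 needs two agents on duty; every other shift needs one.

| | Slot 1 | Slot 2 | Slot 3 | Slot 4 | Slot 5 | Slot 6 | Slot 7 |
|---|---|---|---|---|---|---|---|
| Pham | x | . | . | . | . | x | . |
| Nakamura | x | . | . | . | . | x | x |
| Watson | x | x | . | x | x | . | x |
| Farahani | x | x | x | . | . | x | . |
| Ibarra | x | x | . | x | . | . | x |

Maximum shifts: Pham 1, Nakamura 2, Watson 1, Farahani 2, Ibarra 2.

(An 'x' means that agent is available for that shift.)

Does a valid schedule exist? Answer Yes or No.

Total capacity is 8 and 8 slots are needed, so capacity alone doesn't rule it out.
Shifts {Slot 4, Slot 5} need 3 worker-slots in total, but the agents available for any of those shifts (Watson and Ibarra) can supply at most 2 among them. So no valid schedule exists.

No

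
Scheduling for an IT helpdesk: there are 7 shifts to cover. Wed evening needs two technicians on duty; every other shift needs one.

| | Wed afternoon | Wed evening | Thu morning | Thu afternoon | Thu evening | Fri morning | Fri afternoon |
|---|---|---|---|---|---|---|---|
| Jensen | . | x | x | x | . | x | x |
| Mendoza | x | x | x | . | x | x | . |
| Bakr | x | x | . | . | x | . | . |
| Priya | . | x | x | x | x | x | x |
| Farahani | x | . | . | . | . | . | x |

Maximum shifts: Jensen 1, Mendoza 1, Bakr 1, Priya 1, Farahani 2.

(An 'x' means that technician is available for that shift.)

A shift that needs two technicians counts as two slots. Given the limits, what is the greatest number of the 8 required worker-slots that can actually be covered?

6

Total capacity across all technicians is 1+1+1+1+2 = 6, and 8 slots are needed, so at most 6 can be filled.
An assignment achieving 6: Wed afternoon→Farahani, Thu morning→Mendoza, Thu afternoon→Jensen, Thu evening→Bakr, Fri morning→Priya, Fri afternoon→Farahani.
Loads: Jensen 1/1, Mendoza 1/1, Bakr 1/1, Priya 1/1, Farahani 2/2.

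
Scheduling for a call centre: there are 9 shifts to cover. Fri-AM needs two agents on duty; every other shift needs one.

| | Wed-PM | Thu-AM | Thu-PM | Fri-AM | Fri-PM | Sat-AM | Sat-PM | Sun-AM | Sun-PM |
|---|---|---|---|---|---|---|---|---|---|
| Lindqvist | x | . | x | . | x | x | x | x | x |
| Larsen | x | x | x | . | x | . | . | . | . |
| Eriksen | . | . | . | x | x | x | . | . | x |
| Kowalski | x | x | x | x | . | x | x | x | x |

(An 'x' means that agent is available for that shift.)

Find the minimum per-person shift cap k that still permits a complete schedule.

With 4 agents and 10 worker-slots to fill, someone must work at least ⌈10/4⌉ = 3 shifts, so k ≥ 3.
k = 3 works: Wed-PM→Lindqvist, Thu-AM→Larsen, Thu-PM→Larsen, Fri-AM→Eriksen+Kowalski, Fri-PM→Larsen, Sat-AM→Eriksen, Sat-PM→Lindqvist, Sun-AM→Lindqvist, Sun-PM→Eriksen.
Loads: Lindqvist 3, Larsen 3, Eriksen 3, Kowalski 1 — all ≤ 3.

3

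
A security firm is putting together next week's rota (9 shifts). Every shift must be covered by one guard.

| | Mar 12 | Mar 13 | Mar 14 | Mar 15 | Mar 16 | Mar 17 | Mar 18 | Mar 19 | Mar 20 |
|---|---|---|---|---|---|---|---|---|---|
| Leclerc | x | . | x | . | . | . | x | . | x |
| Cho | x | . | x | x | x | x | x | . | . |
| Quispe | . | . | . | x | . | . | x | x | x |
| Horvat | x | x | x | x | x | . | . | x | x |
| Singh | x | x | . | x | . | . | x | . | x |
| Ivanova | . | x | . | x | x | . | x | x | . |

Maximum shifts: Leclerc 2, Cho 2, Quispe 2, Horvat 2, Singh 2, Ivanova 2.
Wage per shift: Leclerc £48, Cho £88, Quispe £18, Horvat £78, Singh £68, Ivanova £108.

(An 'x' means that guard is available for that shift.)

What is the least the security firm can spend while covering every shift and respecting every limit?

Mar 17 can only be covered by Cho, so that assignment is forced.
Picking the cheapest available guard for each shift independently would cost £402, but that ignores the shift limits.
An optimal schedule: Mar 12→Leclerc, Mar 13→Singh, Mar 14→Leclerc, Mar 15→Horvat, Mar 16→Horvat, Mar 17→Cho, Mar 18→Singh, Mar 19→Quispe, Mar 20→Quispe.
Total: 48 + 68 + 48 + 78 + 78 + 88 + 68 + 18 + 18 = £512.

£512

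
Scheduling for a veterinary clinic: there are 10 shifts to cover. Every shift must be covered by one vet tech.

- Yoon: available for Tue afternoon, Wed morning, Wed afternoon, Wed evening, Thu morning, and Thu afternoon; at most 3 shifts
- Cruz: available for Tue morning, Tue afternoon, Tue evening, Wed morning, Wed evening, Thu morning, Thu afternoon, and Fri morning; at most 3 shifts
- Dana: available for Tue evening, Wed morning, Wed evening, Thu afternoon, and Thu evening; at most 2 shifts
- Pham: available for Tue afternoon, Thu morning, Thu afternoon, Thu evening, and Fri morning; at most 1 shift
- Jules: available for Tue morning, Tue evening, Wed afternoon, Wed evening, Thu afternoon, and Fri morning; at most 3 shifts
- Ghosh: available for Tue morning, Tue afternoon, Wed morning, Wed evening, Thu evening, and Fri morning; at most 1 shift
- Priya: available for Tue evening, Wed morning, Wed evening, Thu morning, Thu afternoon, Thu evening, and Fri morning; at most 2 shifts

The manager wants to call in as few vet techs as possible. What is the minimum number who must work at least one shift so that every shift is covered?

4

10 slots to fill and no one can take more than 3, so at least ⌈10/3⌉ = 4 vet techs are needed.
Yoon, Cruz, Dana, and Jules alone can cover everything: Tue morning→Cruz, Tue afternoon→Yoon, Tue evening→Cruz, Wed morning→Dana, Wed afternoon→Yoon, Wed evening→Jules, Thu morning→Yoon, Thu afternoon→Jules, Thu evening→Dana, Fri morning→Cruz.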